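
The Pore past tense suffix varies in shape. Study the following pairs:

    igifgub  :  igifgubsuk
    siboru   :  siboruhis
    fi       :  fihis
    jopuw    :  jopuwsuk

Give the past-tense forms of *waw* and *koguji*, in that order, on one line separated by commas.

The alternation tracks the final sound of the stem — -suk when the stem ends in a consonant (*igifgub*, *jopuw*); -his when the stem ends in a vowel (*siboru*, *fi*).
The final sound of *waw* is /w/, which is a consonant, so the suffix is -suk, giving *wawsuk*.
*koguji*: final sound = /i/, a vowel → -his → *kogujihis*.

wawsuk, kogujihis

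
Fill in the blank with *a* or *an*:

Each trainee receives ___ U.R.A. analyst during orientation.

The indefinite article is chosen by the initial *sound* of the following word, not its spelling.
The initialism *U.R.A.* is read letter by letter; the first letter, U, is pronounced /juː/, which begins with a consonant sound.
So the article is *a*: Each trainee receives a U.R.A. analyst during orientation.

a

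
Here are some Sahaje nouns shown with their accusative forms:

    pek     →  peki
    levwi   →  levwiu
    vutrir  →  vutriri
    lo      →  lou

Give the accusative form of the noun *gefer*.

geferi

The alternation tracks the final sound of the stem — -i when the stem ends in a consonant (*pek*, *vutrir*); -u when the stem ends in a vowel (*levwi*, *lo*).
*gefer* — final sound /r/ (a consonant) → -i → *geferi*.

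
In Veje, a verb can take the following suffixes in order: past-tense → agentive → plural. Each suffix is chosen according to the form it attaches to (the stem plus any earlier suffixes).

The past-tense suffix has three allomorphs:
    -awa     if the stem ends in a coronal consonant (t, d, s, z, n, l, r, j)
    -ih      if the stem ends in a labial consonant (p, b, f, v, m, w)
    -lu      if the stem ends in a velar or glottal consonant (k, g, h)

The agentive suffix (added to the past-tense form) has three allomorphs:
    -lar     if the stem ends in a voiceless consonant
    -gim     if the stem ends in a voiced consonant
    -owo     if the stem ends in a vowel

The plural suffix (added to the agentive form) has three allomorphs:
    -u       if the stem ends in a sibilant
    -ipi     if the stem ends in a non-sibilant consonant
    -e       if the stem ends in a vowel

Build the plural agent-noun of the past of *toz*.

tozawaowoe

Since the final consonant of *toz* is /z/ (coronal), it takes -awa, giving *tozawa*.
The past-tense form *tozawa* — final sound /a/ (a vowel) → -owo → *tozawaowo*.
The agentive form *tozawaowo*: final sound = /o/, a vowel → -e → *tozawaowoe*.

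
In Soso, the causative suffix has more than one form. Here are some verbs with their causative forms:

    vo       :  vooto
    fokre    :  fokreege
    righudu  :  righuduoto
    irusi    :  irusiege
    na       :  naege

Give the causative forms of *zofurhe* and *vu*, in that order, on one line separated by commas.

The suffix is conditioned by the last vowel: -oto when the last vowel of the stem is a rounded vowel (*vo*, *righudu*); -ege when the last vowel of the stem is an unrounded vowel (*fokre*, *irusi*, *na*).
The last vowel of *zofurhe* is /e/, which is an unrounded vowel, so the suffix is -ege, giving *zofurheege*.
*vu* — last vowel /u/ (a rounded vowel) → -oto → *vuoto*.

zofurheege, vuoto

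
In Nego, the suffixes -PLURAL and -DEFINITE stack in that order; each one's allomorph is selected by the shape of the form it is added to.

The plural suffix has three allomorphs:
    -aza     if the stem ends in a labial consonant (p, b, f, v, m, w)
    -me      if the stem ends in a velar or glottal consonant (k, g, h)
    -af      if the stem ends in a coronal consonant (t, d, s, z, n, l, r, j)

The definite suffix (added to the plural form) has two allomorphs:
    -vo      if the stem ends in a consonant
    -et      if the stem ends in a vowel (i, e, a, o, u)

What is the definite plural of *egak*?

The final consonant of *egak* is /k/, which is velar/glottal, so the plural suffix is -me, giving *egakme*.
The plural form *egakme* — final sound /e/ (a vowel) → -et → *egakmeet*.

egakmeet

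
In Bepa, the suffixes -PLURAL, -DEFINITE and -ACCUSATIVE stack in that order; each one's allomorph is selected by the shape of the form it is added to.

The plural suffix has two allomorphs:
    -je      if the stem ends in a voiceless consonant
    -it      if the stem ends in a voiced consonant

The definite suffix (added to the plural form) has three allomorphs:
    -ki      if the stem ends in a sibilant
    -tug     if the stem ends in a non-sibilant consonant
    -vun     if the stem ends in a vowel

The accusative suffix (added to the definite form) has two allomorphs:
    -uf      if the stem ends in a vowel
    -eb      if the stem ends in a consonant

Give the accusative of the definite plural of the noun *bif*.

bifjevuneb

*bif*: final consonant = /f/, voiceless → -je → *bifje*.
The final sound of the plural form *bifje* is /e/, which is a vowel, so the definite suffix is -vun, giving *bifjevun*.
The definite form *bifjevun* — final sound /n/ (a consonant) → -eb → *bifjevuneb*.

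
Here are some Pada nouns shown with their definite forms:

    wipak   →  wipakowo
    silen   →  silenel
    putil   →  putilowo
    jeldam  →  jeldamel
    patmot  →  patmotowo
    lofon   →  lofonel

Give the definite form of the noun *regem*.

Looking at the final consonant of each stem: -el when the stem ends in a nasal (*silen*, *jeldam*, *lofon*); -owo when the stem ends in a non-nasal consonant (*wipak*, *putil*, *patmot*).
Since the final consonant of *regem* is /m/ (a nasal), it takes -el, giving *regemel*.

regemel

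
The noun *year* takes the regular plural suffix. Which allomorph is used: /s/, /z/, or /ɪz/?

The stem *year* ends in a voiced non-sibilant sound.
The plural suffix surfaces as /ɪz/ after sibilants, /s/ after other voiceless consonants, and /z/ after other voiced sounds.
So the plural -s on *year* is pronounced /z/.

/z/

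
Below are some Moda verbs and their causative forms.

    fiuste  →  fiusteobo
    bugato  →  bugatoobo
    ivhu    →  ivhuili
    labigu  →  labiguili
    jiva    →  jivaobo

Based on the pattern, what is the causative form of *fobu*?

The pattern is height harmony: -ili when the last vowel of the stem is a high vowel (*ivhu*, *labigu*); -obo when the last vowel of the stem is a non-high vowel (*fiuste*, *bugato*, *jiva*).
Since the last vowel of *fobu* is /u/ (a high vowel), it takes -ili, giving *fobuili*.

fobuili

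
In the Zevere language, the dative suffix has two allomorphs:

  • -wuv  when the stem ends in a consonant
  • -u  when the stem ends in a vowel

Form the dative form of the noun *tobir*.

The final sound of *tobir* is /r/, which is a consonant, so the suffix is -wuv, giving *tobirwuv*.

tobirwuv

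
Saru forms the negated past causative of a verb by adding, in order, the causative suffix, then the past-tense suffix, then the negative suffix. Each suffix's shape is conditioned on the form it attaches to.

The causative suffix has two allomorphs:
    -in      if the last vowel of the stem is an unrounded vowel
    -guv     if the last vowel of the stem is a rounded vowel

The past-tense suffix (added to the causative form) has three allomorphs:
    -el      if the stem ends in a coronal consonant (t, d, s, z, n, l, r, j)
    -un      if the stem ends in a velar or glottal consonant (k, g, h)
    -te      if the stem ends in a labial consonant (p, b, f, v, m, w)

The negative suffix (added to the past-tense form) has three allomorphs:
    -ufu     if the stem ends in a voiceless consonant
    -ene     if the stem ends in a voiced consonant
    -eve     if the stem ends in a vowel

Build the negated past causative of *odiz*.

Since the last vowel of *odiz* is /i/ (an unrounded vowel), it takes -in, giving *odizin*.
The causative form *odizin*: final consonant = /n/, coronal → -el → *odizinel*.
Since the final sound of the past-tense form *odizinel* is /l/ (a voiced consonant), it takes -ene, giving *odizinelene*.

odizinelene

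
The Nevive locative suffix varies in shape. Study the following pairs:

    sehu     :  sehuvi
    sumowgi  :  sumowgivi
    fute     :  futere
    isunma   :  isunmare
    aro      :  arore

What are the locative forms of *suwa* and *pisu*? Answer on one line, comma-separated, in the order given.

The suffix is conditioned by the last vowel: -vi when the last vowel of the stem is a high vowel (*sehu*, *sumowgi*); -re when the last vowel of the stem is a non-high vowel (*fute*, *isunma*, *aro*).
The last vowel of *suwa* is /a/, which is a non-high vowel, so the suffix is -re, giving *suware*.
*pisu* — last vowel /u/ (a high vowel) → -vi → *pisuvi*.

suware, pisuvi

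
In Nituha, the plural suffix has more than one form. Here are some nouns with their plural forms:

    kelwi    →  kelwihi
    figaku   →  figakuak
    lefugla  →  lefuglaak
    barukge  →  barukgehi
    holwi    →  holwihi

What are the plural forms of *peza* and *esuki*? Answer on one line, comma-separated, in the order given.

Looking at the last vowel of each stem: -hi when the last vowel of the stem is a front vowel (*kelwi*, *barukge*, *holwi*); -ak when the last vowel of the stem is a back vowel (*figaku*, *lefugla*).
The last vowel of *peza* is /a/, which is a back vowel, so the suffix is -ak, giving *pezaak*.
*esuki* — last vowel /i/ (a front vowel) → -hi → *esukihi*.

pezaak, esukihi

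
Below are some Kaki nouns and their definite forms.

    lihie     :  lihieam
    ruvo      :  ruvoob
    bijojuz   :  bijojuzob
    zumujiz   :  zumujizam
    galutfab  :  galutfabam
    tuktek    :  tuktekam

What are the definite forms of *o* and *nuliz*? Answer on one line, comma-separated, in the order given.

Looking at the last vowel of each stem: -ob when the last vowel of the stem is a rounded vowel (*ruvo*, *bijojuz*); -am when the last vowel of the stem is an unrounded vowel (*lihie*, *zumujiz*, *galutfab*, *tuktek*).
Since the last vowel of *o* is /o/ (a rounded vowel), it takes -ob, giving *oob*.
Since the last vowel of *nuliz* is /i/ (an unrounded vowel), it takes -am, giving *nulizam*.

oob, nulizam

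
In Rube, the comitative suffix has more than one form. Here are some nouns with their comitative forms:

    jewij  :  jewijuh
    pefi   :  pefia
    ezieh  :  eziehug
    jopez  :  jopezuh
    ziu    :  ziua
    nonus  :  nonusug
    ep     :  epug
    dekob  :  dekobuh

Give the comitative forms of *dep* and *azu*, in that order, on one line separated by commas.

Looking at the final sound of each stem: -ug when the stem ends in a voiceless consonant (*ezieh*, *nonus*, *ep*); -uh when the stem ends in a voiced consonant (*jewij*, *jopez*, *dekob*); -a when the stem ends in a vowel (*pefi*, *ziu*).
Since the final sound of *dep* is /p/ (a voiceless consonant), it takes -ug, giving *depug*.
The final sound of *azu* is /u/, which is a vowel, so the suffix is -a, giving *azua*.

depug, azua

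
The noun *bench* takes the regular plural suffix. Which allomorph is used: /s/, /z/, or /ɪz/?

/ɪz/

The stem *bench* ends in a sibilant (/s, z, ʃ, ʒ, tʃ, dʒ/).
The plural suffix surfaces as /ɪz/ after sibilants, /s/ after other voiceless consonants, and /z/ after other voiced sounds.
So the plural -s on *bench* is pronounced /ɪz/.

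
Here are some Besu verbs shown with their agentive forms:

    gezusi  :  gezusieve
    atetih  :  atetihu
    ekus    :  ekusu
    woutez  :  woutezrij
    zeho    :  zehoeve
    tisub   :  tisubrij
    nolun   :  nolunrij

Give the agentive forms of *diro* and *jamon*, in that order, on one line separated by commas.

diroeve, jamonrij

Looking at the final sound of each stem: -u when the stem ends in a voiceless consonant (*atetih*, *ekus*); -rij when the stem ends in a voiced consonant (*woutez*, *tisub*, *nolun*); -eve when the stem ends in a vowel (*gezusi*, *zeho*).
Since the final sound of *diro* is /o/ (a vowel), it takes -eve, giving *diroeve*.
The final sound of *jamon* is /n/, which is a voiced consonant, so the suffix is -rij, giving *jamonrij*.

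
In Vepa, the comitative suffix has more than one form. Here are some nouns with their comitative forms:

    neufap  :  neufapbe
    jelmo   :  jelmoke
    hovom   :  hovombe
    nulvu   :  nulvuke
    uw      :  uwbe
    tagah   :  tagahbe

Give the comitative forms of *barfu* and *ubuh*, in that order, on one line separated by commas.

barfuke, ubuhbe

The pattern is consonant vs. vowel: -be when the stem ends in a consonant (*neufap*, *hovom*, *uw*, *tagah*); -ke when the stem ends in a vowel (*jelmo*, *nulvu*).
Since the final sound of *barfu* is /u/ (a vowel), it takes -ke, giving *barfuke*.
Since the final sound of *ubuh* is /h/ (a consonant), it takes -be, giving *ubuhbe*.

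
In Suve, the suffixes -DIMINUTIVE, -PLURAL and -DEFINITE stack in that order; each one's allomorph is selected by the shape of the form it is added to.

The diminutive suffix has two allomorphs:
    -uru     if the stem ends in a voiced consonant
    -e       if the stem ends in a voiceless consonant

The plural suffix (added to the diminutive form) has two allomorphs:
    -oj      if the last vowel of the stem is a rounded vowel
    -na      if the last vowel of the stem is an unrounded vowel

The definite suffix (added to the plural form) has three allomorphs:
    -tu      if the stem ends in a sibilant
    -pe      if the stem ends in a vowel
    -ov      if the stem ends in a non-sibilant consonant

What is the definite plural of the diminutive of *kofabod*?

kofaboduruojov

Since the final consonant of *kofabod* is /d/ (voiced), it takes -uru, giving *kofaboduru*.
The diminutive form *kofaboduru* — last vowel /u/ (a rounded vowel) → -oj → *kofaboduruoj*.
The final sound of the plural form *kofaboduruoj* is /j/, which is a non-sibilant consonant, so the definite suffix is -ov, giving *kofaboduruojov*.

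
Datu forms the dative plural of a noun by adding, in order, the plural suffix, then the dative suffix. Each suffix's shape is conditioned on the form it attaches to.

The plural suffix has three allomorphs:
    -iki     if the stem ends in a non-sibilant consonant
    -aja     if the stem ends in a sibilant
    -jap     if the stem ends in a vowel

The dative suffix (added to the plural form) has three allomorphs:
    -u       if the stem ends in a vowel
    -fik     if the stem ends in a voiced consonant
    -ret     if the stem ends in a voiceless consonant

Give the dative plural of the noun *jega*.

*jega*: final sound = /a/, a vowel → -jap → *jegajap*.
Since the final sound of the plural form *jegajap* is /p/ (a voiceless consonant), it takes -ret, giving *jegajapret*.

jegajapret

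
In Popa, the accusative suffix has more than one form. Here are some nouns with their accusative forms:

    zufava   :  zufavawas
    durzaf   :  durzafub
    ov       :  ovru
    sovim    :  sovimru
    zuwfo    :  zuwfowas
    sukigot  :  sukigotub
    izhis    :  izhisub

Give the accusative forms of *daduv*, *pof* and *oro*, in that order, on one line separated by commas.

The suffix is conditioned by the final sound: -ub when the stem ends in a voiceless consonant (*durzaf*, *sukigot*, *izhis*); -ru when the stem ends in a voiced consonant (*ov*, *sovim*); -was when the stem ends in a vowel (*zufava*, *zuwfo*).
The final sound of *daduv* is /v/, which is a voiced consonant, so the suffix is -ru, giving *daduvru*.
*pof*: final sound = /f/, a voiceless consonant → -ub → *pofub*.
The final sound of *oro* is /o/, which is a vowel, so the suffix is -was, giving *orowas*.

daduvru, pofub, orowas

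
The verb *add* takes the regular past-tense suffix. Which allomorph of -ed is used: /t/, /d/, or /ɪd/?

The stem *add* ends in /t/ or /d/.
The -ed suffix is realized as /ɪd/ after /t, d/; as /t/ after other voiceless consonants; and as /d/ after other voiced sounds.
So -ed on *add* is pronounced /ɪd/.

/ɪd/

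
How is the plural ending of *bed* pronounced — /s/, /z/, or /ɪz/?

The stem *bed* ends in a voiced non-sibilant sound.
The plural suffix surfaces as /ɪz/ after sibilants, /s/ after other voiceless consonants, and /z/ after other voiced sounds.
So the plural -s on *bed* is pronounced /z/.

/z/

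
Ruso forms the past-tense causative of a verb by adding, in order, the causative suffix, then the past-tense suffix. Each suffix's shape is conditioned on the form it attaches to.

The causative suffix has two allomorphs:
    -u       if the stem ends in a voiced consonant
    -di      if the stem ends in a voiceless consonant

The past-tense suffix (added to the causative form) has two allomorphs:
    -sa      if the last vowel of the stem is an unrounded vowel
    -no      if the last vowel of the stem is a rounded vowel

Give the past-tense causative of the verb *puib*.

The final consonant of *puib* is /b/, which is voiced, so the causative suffix is -u, giving *puibu*.
The last vowel of the causative form *puibu* is /u/, which is a rounded vowel, so the past-tense suffix is -no, giving *puibuno*.

puibuno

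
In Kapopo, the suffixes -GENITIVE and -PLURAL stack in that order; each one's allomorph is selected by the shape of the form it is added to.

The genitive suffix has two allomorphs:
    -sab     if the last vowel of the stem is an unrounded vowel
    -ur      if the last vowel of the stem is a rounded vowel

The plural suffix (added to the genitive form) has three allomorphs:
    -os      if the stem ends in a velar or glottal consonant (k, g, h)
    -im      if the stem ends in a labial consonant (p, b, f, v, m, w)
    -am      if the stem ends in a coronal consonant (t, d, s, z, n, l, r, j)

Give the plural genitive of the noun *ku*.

Since the last vowel of *ku* is /u/ (a rounded vowel), it takes -ur, giving *kuur*.
Since the final consonant of the genitive form *kuur* is /r/ (coronal), it takes -am, giving *kuuram*.

kuuram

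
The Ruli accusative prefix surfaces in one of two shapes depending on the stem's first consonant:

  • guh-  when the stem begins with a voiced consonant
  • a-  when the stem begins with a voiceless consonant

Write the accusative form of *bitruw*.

guhbitruw

Since the first consonant of *bitruw* is /b/ (voiced), it takes guh-, giving *guhbitruw*.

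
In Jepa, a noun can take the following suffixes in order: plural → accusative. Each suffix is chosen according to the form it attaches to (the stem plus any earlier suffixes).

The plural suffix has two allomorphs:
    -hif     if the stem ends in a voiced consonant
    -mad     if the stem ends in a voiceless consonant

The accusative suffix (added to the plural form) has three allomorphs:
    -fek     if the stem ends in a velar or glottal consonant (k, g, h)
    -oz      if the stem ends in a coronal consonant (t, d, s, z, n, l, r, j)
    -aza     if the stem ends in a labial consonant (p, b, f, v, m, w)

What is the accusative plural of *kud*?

*kud* — final consonant /d/ (voiced) → -hif → *kudhif*.
Since the final consonant of the plural form *kudhif* is /f/ (labial), it takes -aza, giving *kudhifaza*.

kudhifaza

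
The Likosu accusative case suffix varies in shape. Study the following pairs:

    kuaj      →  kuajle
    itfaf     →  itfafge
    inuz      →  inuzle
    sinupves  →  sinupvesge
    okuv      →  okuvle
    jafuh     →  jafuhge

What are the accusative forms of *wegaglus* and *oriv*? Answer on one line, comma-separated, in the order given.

Looking at the final consonant of each stem: -ge when the stem ends in a voiceless consonant (*itfaf*, *sinupves*, *jafuh*); -le when the stem ends in a voiced consonant (*kuaj*, *inuz*, *okuv*).
Since the final consonant of *wegaglus* is /s/ (voiceless), it takes -ge, giving *wegaglusge*.
*oriv* — final consonant /v/ (voiced) → -le → *orivle*.

wegaglusge, orivle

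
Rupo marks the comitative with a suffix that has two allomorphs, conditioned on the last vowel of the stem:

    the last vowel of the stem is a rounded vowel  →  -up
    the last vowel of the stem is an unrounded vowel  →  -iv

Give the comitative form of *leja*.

*leja*: last vowel = /a/, an unrounded vowel → -iv → *lejaiv*.

lejaiv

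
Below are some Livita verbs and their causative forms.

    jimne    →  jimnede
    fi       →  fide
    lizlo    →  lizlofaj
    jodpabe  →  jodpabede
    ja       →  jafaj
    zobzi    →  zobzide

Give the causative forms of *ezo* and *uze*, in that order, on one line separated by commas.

ezofaj, uzede

Looking at the last vowel of each stem: -de when the last vowel of the stem is a front vowel (*jimne*, *fi*, *jodpabe*, *zobzi*); -faj when the last vowel of the stem is a back vowel (*lizlo*, *ja*).
*ezo*: last vowel = /o/, a back vowel → -faj → *ezofaj*.
*uze* — last vowel /e/ (a front vowel) → -de → *uzede*.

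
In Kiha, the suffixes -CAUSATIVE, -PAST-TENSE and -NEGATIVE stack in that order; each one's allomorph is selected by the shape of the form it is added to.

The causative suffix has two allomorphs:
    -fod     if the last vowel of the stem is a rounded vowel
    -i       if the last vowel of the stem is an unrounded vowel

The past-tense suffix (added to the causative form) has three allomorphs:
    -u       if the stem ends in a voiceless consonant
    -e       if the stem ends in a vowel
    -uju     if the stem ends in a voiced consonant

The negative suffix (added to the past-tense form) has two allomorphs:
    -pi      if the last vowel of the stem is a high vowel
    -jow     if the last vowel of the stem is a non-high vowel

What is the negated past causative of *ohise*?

ohiseiejow

The last vowel of *ohise* is /e/, which is an unrounded vowel, so the causative suffix is -i, giving *ohisei*.
The causative form *ohisei* — final sound /i/ (a vowel) → -e → *ohiseie*.
Since the last vowel of the past-tense form *ohiseie* is /e/ (a non-high vowel), it takes -jow, giving *ohiseiejow*.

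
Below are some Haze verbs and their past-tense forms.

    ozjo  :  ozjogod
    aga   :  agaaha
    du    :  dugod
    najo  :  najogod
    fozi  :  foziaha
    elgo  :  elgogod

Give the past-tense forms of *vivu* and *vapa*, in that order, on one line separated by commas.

vivugod, vapaaha

Looking at the last vowel of each stem: -god when the last vowel of the stem is a rounded vowel (*ozjo*, *du*, *najo*, *elgo*); -aha when the last vowel of the stem is an unrounded vowel (*aga*, *fozi*).
*vivu*: last vowel = /u/, a rounded vowel → -god → *vivugod*.
The last vowel of *vapa* is /a/, which is an unrounded vowel, so the suffix is -aha, giving *vapaaha*.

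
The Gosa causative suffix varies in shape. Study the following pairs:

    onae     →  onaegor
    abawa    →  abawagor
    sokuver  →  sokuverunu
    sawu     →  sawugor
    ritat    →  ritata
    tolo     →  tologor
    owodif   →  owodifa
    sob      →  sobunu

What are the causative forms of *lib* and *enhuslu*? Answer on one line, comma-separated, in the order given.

The pattern is voicing of the final sound: -a when the stem ends in a voiceless consonant (*ritat*, *owodif*); -unu when the stem ends in a voiced consonant (*sokuver*, *sob*); -gor when the stem ends in a vowel (*onae*, *abawa*, *sawu*, *tolo*).
The final sound of *lib* is /b/, which is a voiced consonant, so the suffix is -unu, giving *libunu*.
Since the final sound of *enhuslu* is /u/ (a vowel), it takes -gor, giving *enhuslugor*.

libunu, enhuslugor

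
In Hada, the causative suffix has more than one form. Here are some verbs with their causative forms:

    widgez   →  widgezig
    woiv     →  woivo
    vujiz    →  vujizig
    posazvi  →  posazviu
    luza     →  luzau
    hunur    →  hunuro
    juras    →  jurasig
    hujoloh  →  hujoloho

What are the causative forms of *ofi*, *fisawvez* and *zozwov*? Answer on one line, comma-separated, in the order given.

ofiu, fisawvezig, zozwovo

The alternation tracks the final sound of the stem — -ig when the stem ends in a sibilant (*widgez*, *vujiz*, *juras*); -o when the stem ends in a non-sibilant consonant (*woiv*, *hunur*, *hujoloh*); -u when the stem ends in a vowel (*posazvi*, *luza*).
The final sound of *ofi* is /i/, which is a vowel, so the suffix is -u, giving *ofiu*.
*fisawvez* — final sound /z/ (a sibilant) → -ig → *fisawvezig*.
*zozwov*: final sound = /v/, a non-sibilant consonant → -o → *zozwovo*.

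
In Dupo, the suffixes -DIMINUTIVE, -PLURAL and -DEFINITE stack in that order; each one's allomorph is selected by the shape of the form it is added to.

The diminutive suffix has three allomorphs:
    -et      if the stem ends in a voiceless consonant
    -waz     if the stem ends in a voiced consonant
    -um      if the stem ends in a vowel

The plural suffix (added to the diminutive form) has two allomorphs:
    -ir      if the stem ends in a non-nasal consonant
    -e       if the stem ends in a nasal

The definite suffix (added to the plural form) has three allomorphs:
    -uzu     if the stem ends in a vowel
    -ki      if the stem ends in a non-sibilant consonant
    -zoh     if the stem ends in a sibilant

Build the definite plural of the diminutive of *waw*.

*waw*: final sound = /w/, a voiced consonant → -waz → *wawwaz*.
Since the final consonant of the diminutive form *wawwaz* is /z/ (non-nasal), it takes -ir, giving *wawwazir*.
The plural form *wawwazir* — final sound /r/ (a non-sibilant consonant) → -ki → *wawwazirki*.

wawwazirki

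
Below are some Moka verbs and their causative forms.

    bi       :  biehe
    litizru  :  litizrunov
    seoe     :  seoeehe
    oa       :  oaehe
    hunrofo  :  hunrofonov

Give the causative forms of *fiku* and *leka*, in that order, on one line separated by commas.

The suffix is conditioned by the last vowel: -nov when the last vowel of the stem is a rounded vowel (*litizru*, *hunrofo*); -ehe when the last vowel of the stem is an unrounded vowel (*bi*, *seoe*, *oa*).
*fiku* — last vowel /u/ (a rounded vowel) → -nov → *fikunov*.
Since the last vowel of *leka* is /a/ (an unrounded vowel), it takes -ehe, giving *lekaehe*.

fikunov, lekaehe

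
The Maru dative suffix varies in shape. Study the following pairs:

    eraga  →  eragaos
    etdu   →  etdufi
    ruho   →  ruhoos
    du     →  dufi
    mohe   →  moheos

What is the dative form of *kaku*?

The suffix is conditioned by the last vowel: -fi when the last vowel of the stem is a high vowel (*etdu*, *du*); -os when the last vowel of the stem is a non-high vowel (*eraga*, *ruho*, *mohe*).
Since the last vowel of *kaku* is /u/ (a high vowel), it takes -fi, giving *kakufi*.

kakufi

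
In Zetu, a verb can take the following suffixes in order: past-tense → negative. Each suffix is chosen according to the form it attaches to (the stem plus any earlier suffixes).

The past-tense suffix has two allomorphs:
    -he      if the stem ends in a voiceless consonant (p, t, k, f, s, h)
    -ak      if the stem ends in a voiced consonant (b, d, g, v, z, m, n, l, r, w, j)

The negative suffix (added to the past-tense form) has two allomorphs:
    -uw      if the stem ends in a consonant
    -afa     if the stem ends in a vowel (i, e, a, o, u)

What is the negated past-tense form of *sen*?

*sen* — final consonant /n/ (voiced) → -ak → *senak*.
The past-tense form *senak* — final sound /k/ (a consonant) → -uw → *senakuw*.

senakuw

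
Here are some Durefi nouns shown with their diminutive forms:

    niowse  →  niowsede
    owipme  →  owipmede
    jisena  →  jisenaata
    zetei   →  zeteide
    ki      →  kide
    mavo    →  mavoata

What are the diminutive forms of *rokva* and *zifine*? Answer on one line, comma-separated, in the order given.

The pattern is front/back vowel harmony: -de when the last vowel of the stem is a front vowel (*niowse*, *owipme*, *zetei*, *ki*); -ata when the last vowel of the stem is a back vowel (*jisena*, *mavo*).
*rokva* — last vowel /a/ (a back vowel) → -ata → *rokvaata*.
Since the last vowel of *zifine* is /e/ (a front vowel), it takes -de, giving *zifinede*.

rokvaata, zifinede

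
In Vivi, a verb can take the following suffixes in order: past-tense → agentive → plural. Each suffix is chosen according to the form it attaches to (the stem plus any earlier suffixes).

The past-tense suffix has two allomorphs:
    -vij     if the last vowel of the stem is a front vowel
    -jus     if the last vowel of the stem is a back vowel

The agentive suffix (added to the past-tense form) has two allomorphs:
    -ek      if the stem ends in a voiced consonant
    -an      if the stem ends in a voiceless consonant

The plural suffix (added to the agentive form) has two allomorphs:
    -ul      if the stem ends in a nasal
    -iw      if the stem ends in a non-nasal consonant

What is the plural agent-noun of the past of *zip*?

zipvijekiw

*zip*: last vowel = /i/, a front vowel → -vij → *zipvij*.
Since the final consonant of the past-tense form *zipvij* is /j/ (voiced), it takes -ek, giving *zipvijek*.
Since the final consonant of the agentive form *zipvijek* is /k/ (non-nasal), it takes -iw, giving *zipvijekiw*.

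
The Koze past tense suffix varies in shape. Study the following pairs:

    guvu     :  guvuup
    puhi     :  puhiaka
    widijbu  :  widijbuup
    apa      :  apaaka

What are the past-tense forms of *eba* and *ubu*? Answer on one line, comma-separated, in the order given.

The suffix is conditioned by the last vowel: -up when the last vowel of the stem is a rounded vowel (*guvu*, *widijbu*); -aka when the last vowel of the stem is an unrounded vowel (*puhi*, *apa*).
*eba* — last vowel /a/ (an unrounded vowel) → -aka → *ebaaka*.
*ubu*: last vowel = /u/, a rounded vowel → -up → *ubuup*.

ebaaka, ubuup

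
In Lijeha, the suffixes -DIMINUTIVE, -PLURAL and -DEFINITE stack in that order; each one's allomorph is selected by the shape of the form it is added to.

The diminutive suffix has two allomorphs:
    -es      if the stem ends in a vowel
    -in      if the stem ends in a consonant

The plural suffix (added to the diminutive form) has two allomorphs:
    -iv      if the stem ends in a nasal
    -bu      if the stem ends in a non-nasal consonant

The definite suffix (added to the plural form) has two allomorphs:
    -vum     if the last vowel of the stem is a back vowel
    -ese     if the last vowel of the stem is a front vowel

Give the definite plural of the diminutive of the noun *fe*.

feesbuvum

The final sound of *fe* is /e/, which is a vowel, so the diminutive suffix is -es, giving *fees*.
Since the final consonant of the diminutive form *fees* is /s/ (non-nasal), it takes -bu, giving *feesbu*.
The plural form *feesbu*: last vowel = /u/, a back vowel → -vum → *feesbuvum*.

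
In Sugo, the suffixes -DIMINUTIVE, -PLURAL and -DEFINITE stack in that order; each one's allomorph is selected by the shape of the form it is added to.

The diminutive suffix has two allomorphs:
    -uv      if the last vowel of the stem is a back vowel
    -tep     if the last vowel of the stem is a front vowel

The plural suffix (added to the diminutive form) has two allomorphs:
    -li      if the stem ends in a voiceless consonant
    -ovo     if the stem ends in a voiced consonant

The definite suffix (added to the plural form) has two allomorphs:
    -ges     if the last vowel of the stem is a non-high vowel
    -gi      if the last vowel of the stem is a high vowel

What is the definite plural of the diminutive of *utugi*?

*utugi*: last vowel = /i/, a front vowel → -tep → *utugitep*.
The final consonant of the diminutive form *utugitep* is /p/, which is voiceless, so the plural suffix is -li, giving *utugitepli*.
The plural form *utugitepli*: last vowel = /i/, a high vowel → -gi → *utugitepligi*.

utugitepligi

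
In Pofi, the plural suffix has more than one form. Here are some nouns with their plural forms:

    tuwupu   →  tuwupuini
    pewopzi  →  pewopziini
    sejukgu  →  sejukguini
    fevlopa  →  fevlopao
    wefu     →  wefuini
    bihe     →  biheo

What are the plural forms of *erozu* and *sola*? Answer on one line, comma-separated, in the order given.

The suffix is conditioned by the last vowel: -ini when the last vowel of the stem is a high vowel (*tuwupu*, *pewopzi*, *sejukgu*, *wefu*); -o when the last vowel of the stem is a non-high vowel (*fevlopa*, *bihe*).
*erozu*: last vowel = /u/, a high vowel → -ini → *erozuini*.
Since the last vowel of *sola* is /a/ (a non-high vowel), it takes -o, giving *solao*.

erozuini, solao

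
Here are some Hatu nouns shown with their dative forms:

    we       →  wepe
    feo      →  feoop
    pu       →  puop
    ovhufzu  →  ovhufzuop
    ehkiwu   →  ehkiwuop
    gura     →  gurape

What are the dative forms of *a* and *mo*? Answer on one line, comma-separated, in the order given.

The pattern is rounding harmony: -op when the last vowel of the stem is a rounded vowel (*feo*, *pu*, *ovhufzu*, *ehkiwu*); -pe when the last vowel of the stem is an unrounded vowel (*we*, *gura*).
*a* — last vowel /a/ (an unrounded vowel) → -pe → *ape*.
The last vowel of *mo* is /o/, which is a rounded vowel, so the suffix is -op, giving *moop*.

ape, moop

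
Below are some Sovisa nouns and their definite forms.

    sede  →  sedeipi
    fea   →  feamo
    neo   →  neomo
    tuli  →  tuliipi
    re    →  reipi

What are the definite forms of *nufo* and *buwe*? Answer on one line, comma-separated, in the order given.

nufomo, buweipi

The alternation tracks the last vowel of the stem — -ipi when the last vowel of the stem is a front vowel (*sede*, *tuli*, *re*); -mo when the last vowel of the stem is a back vowel (*fea*, *neo*).
The last vowel of *nufo* is /o/, which is a back vowel, so the suffix is -mo, giving *nufomo*.
*buwe* — last vowel /e/ (a front vowel) → -ipi → *buweipi*.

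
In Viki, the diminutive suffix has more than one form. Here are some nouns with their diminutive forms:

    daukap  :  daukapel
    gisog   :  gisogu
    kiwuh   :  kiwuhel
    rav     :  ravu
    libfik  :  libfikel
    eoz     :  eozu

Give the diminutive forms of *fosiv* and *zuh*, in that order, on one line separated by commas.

The pattern is voicing of the final consonant: -el when the stem ends in a voiceless consonant (*daukap*, *kiwuh*, *libfik*); -u when the stem ends in a voiced consonant (*gisog*, *rav*, *eoz*).
*fosiv* — final consonant /v/ (voiced) → -u → *fosivu*.
*zuh* — final consonant /h/ (voiceless) → -el → *zuhel*.

fosivu, zuhel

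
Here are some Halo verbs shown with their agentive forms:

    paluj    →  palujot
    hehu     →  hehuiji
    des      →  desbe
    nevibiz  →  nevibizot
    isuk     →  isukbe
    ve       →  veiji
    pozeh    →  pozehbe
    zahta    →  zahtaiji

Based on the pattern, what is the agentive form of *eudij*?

eudijot

Looking at the final sound of each stem: -be when the stem ends in a voiceless consonant (*des*, *isuk*, *pozeh*); -ot when the stem ends in a voiced consonant (*paluj*, *nevibiz*); -iji when the stem ends in a vowel (*hehu*, *ve*, *zahta*).
Since the final sound of *eudij* is /j/ (a voiced consonant), it takes -ot, giving *eudijot*.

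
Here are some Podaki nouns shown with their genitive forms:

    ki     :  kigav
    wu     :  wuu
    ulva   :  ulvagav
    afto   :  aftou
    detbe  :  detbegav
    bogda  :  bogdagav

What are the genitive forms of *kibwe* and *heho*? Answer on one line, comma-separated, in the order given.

The pattern is rounding harmony: -u when the last vowel of the stem is a rounded vowel (*wu*, *afto*); -gav when the last vowel of the stem is an unrounded vowel (*ki*, *ulva*, *detbe*, *bogda*).
*kibwe* — last vowel /e/ (an unrounded vowel) → -gav → *kibwegav*.
*heho* — last vowel /o/ (a rounded vowel) → -u → *hehou*.

kibwegav, hehou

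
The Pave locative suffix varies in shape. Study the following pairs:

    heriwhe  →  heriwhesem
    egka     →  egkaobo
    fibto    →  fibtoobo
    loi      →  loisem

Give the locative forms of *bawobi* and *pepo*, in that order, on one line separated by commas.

bawobisem, pepoobo

The suffix is conditioned by the last vowel: -sem when the last vowel of the stem is a front vowel (*heriwhe*, *loi*); -obo when the last vowel of the stem is a back vowel (*egka*, *fibto*).
*bawobi* — last vowel /i/ (a front vowel) → -sem → *bawobisem*.
*pepo* — last vowel /o/ (a back vowel) → -obo → *pepoobo*.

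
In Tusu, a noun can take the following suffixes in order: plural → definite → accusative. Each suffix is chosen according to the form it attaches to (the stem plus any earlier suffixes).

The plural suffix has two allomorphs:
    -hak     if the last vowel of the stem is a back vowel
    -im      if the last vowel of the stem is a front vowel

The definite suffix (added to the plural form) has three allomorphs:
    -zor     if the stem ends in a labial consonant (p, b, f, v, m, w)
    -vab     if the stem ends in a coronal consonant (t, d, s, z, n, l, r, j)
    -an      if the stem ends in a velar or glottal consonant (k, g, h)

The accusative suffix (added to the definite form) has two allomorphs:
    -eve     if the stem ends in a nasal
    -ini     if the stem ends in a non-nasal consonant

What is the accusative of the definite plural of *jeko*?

Since the last vowel of *jeko* is /o/ (a back vowel), it takes -hak, giving *jekohak*.
The final consonant of the plural form *jekohak* is /k/, which is velar/glottal, so the definite suffix is -an, giving *jekohakan*.
The definite form *jekohakan*: final consonant = /n/, a nasal → -eve → *jekohakaneve*.

jekohakaneve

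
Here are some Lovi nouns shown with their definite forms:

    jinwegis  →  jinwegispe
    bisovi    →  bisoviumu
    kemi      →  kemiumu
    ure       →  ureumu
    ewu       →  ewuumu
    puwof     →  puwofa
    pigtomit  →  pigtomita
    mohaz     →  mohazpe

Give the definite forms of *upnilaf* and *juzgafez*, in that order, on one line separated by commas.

upnilafa, juzgafezpe

The suffix is conditioned by the final sound: -pe when the stem ends in a sibilant (*jinwegis*, *mohaz*); -a when the stem ends in a non-sibilant consonant (*puwof*, *pigtomit*); -umu when the stem ends in a vowel (*bisovi*, *kemi*, *ure*, *ewu*).
Since the final sound of *upnilaf* is /f/ (a non-sibilant consonant), it takes -a, giving *upnilafa*.
*juzgafez*: final sound = /z/, a sibilant → -pe → *juzgafezpe*.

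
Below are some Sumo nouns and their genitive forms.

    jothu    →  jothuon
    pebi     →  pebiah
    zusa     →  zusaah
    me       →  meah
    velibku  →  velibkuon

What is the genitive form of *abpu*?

abpuon

The suffix is conditioned by the last vowel: -on when the last vowel of the stem is a rounded vowel (*jothu*, *velibku*); -ah when the last vowel of the stem is an unrounded vowel (*pebi*, *zusa*, *me*).
The last vowel of *abpu* is /u/, which is a rounded vowel, so the suffix is -on, giving *abpuon*.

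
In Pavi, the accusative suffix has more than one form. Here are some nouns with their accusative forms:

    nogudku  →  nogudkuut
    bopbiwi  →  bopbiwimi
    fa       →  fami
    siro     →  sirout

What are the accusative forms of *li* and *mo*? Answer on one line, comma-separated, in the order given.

limi, mout

The pattern is rounding harmony: -ut when the last vowel of the stem is a rounded vowel (*nogudku*, *siro*); -mi when the last vowel of the stem is an unrounded vowel (*bopbiwi*, *fa*).
Since the last vowel of *li* is /i/ (an unrounded vowel), it takes -mi, giving *limi*.
*mo*: last vowel = /o/, a rounded vowel → -ut → *mout*.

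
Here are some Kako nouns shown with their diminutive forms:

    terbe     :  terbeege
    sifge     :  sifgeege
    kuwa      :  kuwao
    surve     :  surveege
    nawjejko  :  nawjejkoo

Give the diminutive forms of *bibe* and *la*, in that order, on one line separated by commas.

The pattern is front/back vowel harmony: -ege when the last vowel of the stem is a front vowel (*terbe*, *sifge*, *surve*); -o when the last vowel of the stem is a back vowel (*kuwa*, *nawjejko*).
*bibe* — last vowel /e/ (a front vowel) → -ege → *bibeege*.
The last vowel of *la* is /a/, which is a back vowel, so the suffix is -o, giving *lao*.

bibeege, lao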